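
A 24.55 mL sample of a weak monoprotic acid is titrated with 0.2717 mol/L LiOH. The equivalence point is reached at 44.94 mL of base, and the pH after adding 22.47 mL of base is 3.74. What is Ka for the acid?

22.47 mL is half of the equivalence volume, so this is the half-equivalence point where [HA] = [A^-].
At half-equivalence pH = pKa, so pKa = 3.74.
Ka = 10^(-3.74) = 1.8 x 10^-4.

1.8 x 10^-4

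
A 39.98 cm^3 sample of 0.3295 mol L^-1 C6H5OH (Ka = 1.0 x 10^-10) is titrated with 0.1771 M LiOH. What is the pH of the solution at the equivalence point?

n(C6H5OH) = 0.3295 x 0.03998 = 0.01317 mol; V(LiOH) at equivalence = 0.01317/0.1771 = 0.07438 L.
At equivalence all the acid is converted to C6H5O-; total volume = 0.03998 + 0.07438 = 0.1144 L, so [C6H5O-] = 0.01317/0.1144 = 0.1152 M.
Kb = Kw/Ka = 1.0e-14 / 1.0 x 10^-10 = 0.000100.
[OH^-] = sqrt(Kb x [C6H5O-]) = sqrt(0.000100 x 0.1152) = 0.00339 M.
pOH = 2.47, so pH = 14.00 - 2.47 = 11.53.

11.53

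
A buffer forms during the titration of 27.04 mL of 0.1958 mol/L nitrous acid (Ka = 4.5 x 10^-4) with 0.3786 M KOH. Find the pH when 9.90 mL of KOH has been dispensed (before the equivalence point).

3.73

Initial n(HNO2) = 0.1958 x 0.02704 = 0.005294 mol.
n(KOH) added = 0.3786 x 0.009900 = 0.003748 mol, converting that many moles of HNO2 to NO2-.
Remaining n(HNO2) = 0.001546 mol; n(NO2-) = 0.003748 mol.
By Henderson-Hasselbalch, pH = pKa + log([A^-]/[HA]) = 3.35 + log(0.003748/0.001546) = 3.35 + (+0.38) = 3.73.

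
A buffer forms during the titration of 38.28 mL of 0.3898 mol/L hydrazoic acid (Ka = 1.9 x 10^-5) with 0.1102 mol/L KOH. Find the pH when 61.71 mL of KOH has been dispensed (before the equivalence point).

4.64

Initial n(HN3) = 0.3898 x 0.03828 = 0.01492 mol.
n(KOH) added = 0.1102 x 0.06171 = 0.006800 mol, converting that many moles of HN3 to N3-.
Remaining n(HN3) = 0.008121 mol; n(N3-) = 0.006800 mol.
By Henderson-Hasselbalch, pH = pKa + log([A^-]/[HA]) = 4.72 + log(0.006800/0.008121) = 4.72 + (-0.08) = 4.64.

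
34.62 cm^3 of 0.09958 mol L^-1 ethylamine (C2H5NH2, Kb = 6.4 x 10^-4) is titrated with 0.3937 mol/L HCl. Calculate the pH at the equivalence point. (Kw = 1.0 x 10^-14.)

5.95

n(C2H5NH2) = 0.09958 x 0.03462 = 0.003447 mol; V(HCl) at equivalence = 0.003447/0.3937 = 0.008757 L.
At equivalence the base is fully converted to C2H5NH3+; total volume = 0.04338 L, so [C2H5NH3+] = 0.003447/0.04338 = 0.07948 M.
Ka(C2H5NH3+) = Kw/Kb = 1.0e-14 / 6.4 x 10^-4 = 1.56e-11.
[H^+] = sqrt(Ka x [C2H5NH3+]) = sqrt(1.56e-11 x 0.07948) = 1.11e-6 M.
pH = -log(1.11e-6) = 5.95.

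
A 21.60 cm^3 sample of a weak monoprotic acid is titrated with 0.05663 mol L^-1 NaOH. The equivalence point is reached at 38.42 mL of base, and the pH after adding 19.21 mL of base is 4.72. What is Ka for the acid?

19.21 mL is half of the equivalence volume, so this is the half-equivalence point where [HA] = [A^-].
At half-equivalence pH = pKa, so pKa = 4.72.
Ka = 10^(-4.72) = 1.9 x 10^-5.

1.9 x 10^-5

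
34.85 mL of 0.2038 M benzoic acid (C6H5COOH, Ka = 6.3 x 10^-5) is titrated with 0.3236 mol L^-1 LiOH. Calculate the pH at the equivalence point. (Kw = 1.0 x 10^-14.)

8.65

n(C6H5COOH) = 0.2038 x 0.03485 = 0.007102 mol; V(LiOH) at equivalence = 0.007102/0.3236 = 0.02195 L.
At equivalence all the acid is converted to C6H5COO-; total volume = 0.03485 + 0.02195 = 0.05680 L, so [C6H5COO-] = 0.007102/0.05680 = 0.1250 M.
Kb = Kw/Ka = 1.0e-14 / 6.3 x 10^-5 = 1.59e-10.
[OH^-] = sqrt(Kb x [C6H5COO-]) = sqrt(1.59e-10 x 0.1250) = 4.46e-6 M.
pOH = 5.35, so pH = 14.00 - 5.35 = 8.65.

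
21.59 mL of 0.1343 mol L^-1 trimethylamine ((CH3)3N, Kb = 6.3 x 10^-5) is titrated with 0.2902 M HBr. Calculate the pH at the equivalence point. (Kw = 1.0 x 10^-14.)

n((CH3)3N) = 0.1343 x 0.02159 = 0.002900 mol; V(HBr) at equivalence = 0.002900/0.2902 = 0.009992 L.
At equivalence the base is fully converted to (CH3)3NH+; total volume = 0.03158 L, so [(CH3)3NH+] = 0.002900/0.03158 = 0.09181 M.
Ka((CH3)3NH+) = Kw/Kb = 1.0e-14 / 6.3 x 10^-5 = 1.59e-10.
[H^+] = sqrt(Ka x [(CH3)3NH+]) = sqrt(1.59e-10 x 0.09181) = 3.82e-6 M.
pH = -log(3.82e-6) = 5.42.

5.42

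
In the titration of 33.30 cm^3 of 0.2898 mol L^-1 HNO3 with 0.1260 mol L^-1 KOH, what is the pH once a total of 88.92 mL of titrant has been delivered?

12.10

n(acid) = 0.2898 x 0.03330 = 0.009650 mol; n(KOH) added = 0.1260 x 0.08892 = 0.01120 mol.
Base is in excess by 0.01120 - 0.009650 = 0.001554 mol in a total volume of 0.1222 L.
[OH^-] = 0.001554/0.1222 = 0.01271 M, so pOH = 1.90 and pH = 14.00 - 1.90 = 12.10.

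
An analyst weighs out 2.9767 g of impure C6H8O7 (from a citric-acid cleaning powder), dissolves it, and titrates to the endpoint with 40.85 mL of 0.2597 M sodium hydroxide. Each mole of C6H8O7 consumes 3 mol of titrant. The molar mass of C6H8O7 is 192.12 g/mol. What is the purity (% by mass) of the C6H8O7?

n(NaOH) = 0.2597 x 0.04085 = 0.01061 mol.
n(C6H8O7) = 0.01061 / 3 = 0.003536 mol.
mass of C6H8O7 = 0.003536 x 192.12 = 0.6794 g.
% purity = 0.6794 / 2.9767 x 100 = 22.8%.

22.8%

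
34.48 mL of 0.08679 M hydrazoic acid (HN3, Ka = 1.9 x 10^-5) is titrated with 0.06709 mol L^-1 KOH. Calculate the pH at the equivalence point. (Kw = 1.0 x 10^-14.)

n(HN3) = 0.08679 x 0.03448 = 0.002993 mol; V(KOH) at equivalence = 0.002993/0.06709 = 0.04460 L.
At equivalence all the acid is converted to N3-; total volume = 0.03448 + 0.04460 = 0.07908 L, so [N3-] = 0.002993/0.07908 = 0.03784 M.
Kb = Kw/Ka = 1.0e-14 / 1.9 x 10^-5 = 5.26e-10.
[OH^-] = sqrt(Kb x [N3-]) = sqrt(5.26e-10 x 0.03784) = 4.46e-6 M.
pOH = 5.35, so pH = 14.00 - 5.35 = 8.65.

8.65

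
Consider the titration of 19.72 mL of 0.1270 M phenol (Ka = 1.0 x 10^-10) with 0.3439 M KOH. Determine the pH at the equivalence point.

11.48

n(C6H5OH) = 0.1270 x 0.01972 = 0.002504 mol; V(KOH) at equivalence = 0.002504/0.3439 = 0.007282 L.
At equivalence all the acid is converted to C6H5O-; total volume = 0.01972 + 0.007282 = 0.02700 L, so [C6H5O-] = 0.002504/0.02700 = 0.09275 M.
Kb = Kw/Ka = 1.0e-14 / 1.0 x 10^-10 = 0.000100.
[OH^-] = sqrt(Kb x [C6H5O-]) = sqrt(0.000100 x 0.09275) = 0.00305 M.
pOH = 2.52, so pH = 14.00 - 2.52 = 11.48.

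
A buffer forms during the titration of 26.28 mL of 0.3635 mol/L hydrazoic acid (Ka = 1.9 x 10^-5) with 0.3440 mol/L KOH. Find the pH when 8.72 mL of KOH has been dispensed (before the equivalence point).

Initial n(HN3) = 0.3635 x 0.02628 = 0.009553 mol.
n(KOH) added = 0.3440 x 0.008720 = 0.003000 mol, converting that many moles of HN3 to N3-.
Remaining n(HN3) = 0.006553 mol; n(N3-) = 0.003000 mol.
By Henderson-Hasselbalch, pH = pKa + log([A^-]/[HA]) = 4.72 + log(0.003000/0.006553) = 4.72 + (-0.34) = 4.38.

4.38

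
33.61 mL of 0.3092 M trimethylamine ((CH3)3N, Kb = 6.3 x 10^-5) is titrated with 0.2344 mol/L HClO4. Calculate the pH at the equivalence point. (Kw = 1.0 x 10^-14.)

5.34

n((CH3)3N) = 0.3092 x 0.03361 = 0.01039 mol; V(HClO4) at equivalence = 0.01039/0.2344 = 0.04434 L.
At equivalence the base is fully converted to (CH3)3NH+; total volume = 0.07795 L, so [(CH3)3NH+] = 0.01039/0.07795 = 0.1333 M.
Ka((CH3)3NH+) = Kw/Kb = 1.0e-14 / 6.3 x 10^-5 = 1.59e-10.
[H^+] = sqrt(Ka x [(CH3)3NH+]) = sqrt(1.59e-10 x 0.1333) = 4.60e-6 M.
pH = -log(4.60e-6) = 5.34.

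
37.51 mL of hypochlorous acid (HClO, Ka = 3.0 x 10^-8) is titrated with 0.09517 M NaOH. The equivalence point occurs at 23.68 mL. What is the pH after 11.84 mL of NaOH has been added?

11.84 mL is exactly half the equivalence volume (23.68/2), i.e. the half-equivalence point.
There, n(HA) = n(A^-), so pH = pKa = -log(3.0 x 10^-8) = 7.52.

7.52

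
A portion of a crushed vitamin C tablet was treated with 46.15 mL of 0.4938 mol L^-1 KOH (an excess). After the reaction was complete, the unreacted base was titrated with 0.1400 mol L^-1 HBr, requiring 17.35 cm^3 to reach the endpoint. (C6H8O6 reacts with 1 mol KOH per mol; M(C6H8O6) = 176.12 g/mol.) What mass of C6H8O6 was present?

Total n(KOH) added = 0.4938 x 0.04615 = 0.02279 mol.
n(HBr) used = 0.1400 x 0.01735 = 0.002429 mol, which equals the excess n(KOH).
So n(KOH) consumed by the sample = 0.02279 - 0.002429 = 0.02036 mol.
n(C6H8O6) = 0.02036 / 1 = 0.02036 mol.
mass = 0.02036 mol x 176.12 g/mol = 3.59 g.

3.59 g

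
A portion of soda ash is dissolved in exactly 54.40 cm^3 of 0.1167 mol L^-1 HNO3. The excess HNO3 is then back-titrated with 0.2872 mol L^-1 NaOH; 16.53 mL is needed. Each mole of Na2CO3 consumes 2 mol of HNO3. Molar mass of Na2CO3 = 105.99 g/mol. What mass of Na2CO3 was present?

0.0848 g

Total n(HNO3) added = 0.1167 x 0.05440 = 0.006348 mol.
n(NaOH) used = 0.2872 x 0.01653 = 0.004747 mol, which equals the excess n(HNO3).
So n(HNO3) consumed by the sample = 0.006348 - 0.004747 = 0.001601 mol.
n(Na2CO3) = 0.001601 / 2 = 0.0008005 mol.
mass = 0.0008005 mol x 105.99 g/mol = 0.0848 g.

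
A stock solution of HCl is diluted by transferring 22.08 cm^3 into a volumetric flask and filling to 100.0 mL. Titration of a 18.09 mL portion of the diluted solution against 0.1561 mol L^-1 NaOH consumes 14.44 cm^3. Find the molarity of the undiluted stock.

n(NaOH) = 0.1561 x 0.01444 = 0.002254 mol.
n(HCl) in the aliquot = 0.002254 mol.
[diluted HCl] = 0.002254 / 0.01809 = 0.1246 M.
Dilution factor = 100.0/22.08 = 4.529, so [stock] = 0.1246 x 4.529 = 0.564 M.

0.564 M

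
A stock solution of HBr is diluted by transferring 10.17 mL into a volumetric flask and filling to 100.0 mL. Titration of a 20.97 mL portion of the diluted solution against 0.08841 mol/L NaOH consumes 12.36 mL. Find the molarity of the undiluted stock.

n(NaOH) = 0.08841 x 0.01236 = 0.001093 mol.
n(HBr) in the aliquot = 0.001093 mol.
[diluted HBr] = 0.001093 / 0.02097 = 0.05211 M.
Dilution factor = 100.0/10.17 = 9.833, so [stock] = 0.05211 x 9.833 = 0.512 M.

0.512 M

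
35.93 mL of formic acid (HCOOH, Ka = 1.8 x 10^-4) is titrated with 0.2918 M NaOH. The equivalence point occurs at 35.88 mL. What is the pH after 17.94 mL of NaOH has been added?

17.94 mL is exactly half the equivalence volume (35.88/2), i.e. the half-equivalence point.
There, n(HA) = n(A^-), so pH = pKa = -log(1.8 x 10^-4) = 3.74.

3.74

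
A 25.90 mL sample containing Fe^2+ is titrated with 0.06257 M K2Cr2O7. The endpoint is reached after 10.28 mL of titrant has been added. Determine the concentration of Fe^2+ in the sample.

0.149 M

n(K2Cr2O7) = 0.06257 x 0.01028 = 0.0006432 mol.
From the balanced equation, 1 mol K2Cr2O7 reacts with 6 mol Fe^2+, so n(Fe^2+) = 0.0006432 x 6/1 = 0.003859 mol.
[Fe^2+] = 0.003859 / 0.02590 L = 0.149 M.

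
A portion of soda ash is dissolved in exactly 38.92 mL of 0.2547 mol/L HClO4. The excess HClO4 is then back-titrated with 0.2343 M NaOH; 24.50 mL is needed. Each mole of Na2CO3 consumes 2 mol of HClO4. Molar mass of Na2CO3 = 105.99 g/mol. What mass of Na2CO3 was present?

Total n(HClO4) added = 0.2547 x 0.03892 = 0.009913 mol.
n(NaOH) used = 0.2343 x 0.02450 = 0.005740 mol, which equals the excess n(HClO4).
So n(HClO4) consumed by the sample = 0.009913 - 0.005740 = 0.004173 mol.
n(Na2CO3) = 0.004173 / 2 = 0.002086 mol.
mass = 0.002086 mol x 105.99 g/mol = 0.221 g.

0.221 g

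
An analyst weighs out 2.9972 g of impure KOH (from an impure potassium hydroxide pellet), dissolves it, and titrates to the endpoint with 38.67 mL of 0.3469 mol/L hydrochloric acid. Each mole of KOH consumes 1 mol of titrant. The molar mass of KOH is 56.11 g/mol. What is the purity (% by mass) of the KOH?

25.1%

n(HCl) = 0.3469 x 0.03867 = 0.01341 mol.
n(KOH) = 0.01341 / 1 = 0.01341 mol.
mass of KOH = 0.01341 x 56.11 = 0.7527 g.
% purity = 0.7527 / 2.9972 x 100 = 25.1%.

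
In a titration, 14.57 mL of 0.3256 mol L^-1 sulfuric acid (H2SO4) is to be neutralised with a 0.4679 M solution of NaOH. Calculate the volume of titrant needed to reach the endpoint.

20.3 mL

n(H2SO4) = 0.3256 mol/L x 0.01457 L = 0.004744 mol.
The neutralisation is 1 H2SO4 : 2 NaOH, so n(NaOH) = 0.004744 x 2/1 = 0.009488 mol.
V(NaOH) = 0.009488 / 0.4679 = 0.02028 L = 20.3 mL.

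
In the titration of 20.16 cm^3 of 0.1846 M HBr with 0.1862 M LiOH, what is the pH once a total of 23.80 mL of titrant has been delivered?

12.21

n(acid) = 0.1846 x 0.02016 = 0.003722 mol; n(LiOH) added = 0.1862 x 0.02380 = 0.004432 mol.
Base is in excess by 0.004432 - 0.003722 = 0.0007100 mol in a total volume of 0.04396 L.
[OH^-] = 0.0007100/0.04396 = 0.01615 M, so pOH = 1.79 and pH = 14.00 - 1.79 = 12.21.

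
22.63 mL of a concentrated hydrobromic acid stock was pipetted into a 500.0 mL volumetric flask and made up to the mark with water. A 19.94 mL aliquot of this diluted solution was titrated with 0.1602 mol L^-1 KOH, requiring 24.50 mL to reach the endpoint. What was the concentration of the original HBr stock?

n(KOH) = 0.1602 x 0.02450 = 0.003925 mol.
n(HBr) in the aliquot = 0.003925 mol.
[diluted HBr] = 0.003925 / 0.01994 = 0.1968 M.
Dilution factor = 500.0/22.63 = 22.09, so [stock] = 0.1968 x 22.09 = 4.35 M.

4.35 M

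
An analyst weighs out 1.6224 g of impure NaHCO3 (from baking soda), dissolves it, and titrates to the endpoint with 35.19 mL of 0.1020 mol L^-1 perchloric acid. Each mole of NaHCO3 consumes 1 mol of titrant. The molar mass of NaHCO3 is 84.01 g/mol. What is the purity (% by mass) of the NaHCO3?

n(HClO4) = 0.1020 x 0.03519 = 0.003589 mol.
n(NaHCO3) = 0.003589 / 1 = 0.003589 mol.
mass of NaHCO3 = 0.003589 x 84.01 = 0.3015 g.
% purity = 0.3015 / 1.6224 x 100 = 18.6%.

18.6%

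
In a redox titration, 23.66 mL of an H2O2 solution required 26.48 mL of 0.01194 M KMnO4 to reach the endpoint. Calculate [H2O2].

0.0334 M

n(KMnO4) = 0.01194 x 0.02648 = 0.0003162 mol.
From the balanced equation, 2 mol KMnO4 reacts with 5 mol H2O2, so n(H2O2) = 0.0003162 x 5/2 = 0.0007904 mol.
[H2O2] = 0.0007904 / 0.02366 L = 0.0334 M.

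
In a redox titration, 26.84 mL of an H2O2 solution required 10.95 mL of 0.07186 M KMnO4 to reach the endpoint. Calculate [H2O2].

n(KMnO4) = 0.07186 x 0.01095 = 0.0007869 mol.
From the balanced equation, 2 mol KMnO4 reacts with 5 mol H2O2, so n(H2O2) = 0.0007869 x 5/2 = 0.001967 mol.
[H2O2] = 0.001967 / 0.02684 L = 0.0733 M.

0.0733 M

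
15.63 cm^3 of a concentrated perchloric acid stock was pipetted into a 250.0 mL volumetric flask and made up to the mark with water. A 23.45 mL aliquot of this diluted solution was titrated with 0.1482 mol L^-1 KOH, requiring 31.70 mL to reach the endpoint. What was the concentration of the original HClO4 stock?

3.20 M

n(KOH) = 0.1482 x 0.03170 = 0.004698 mol.
n(HClO4) in the aliquot = 0.004698 mol.
[diluted HClO4] = 0.004698 / 0.02345 = 0.2003 M.
Dilution factor = 250.0/15.63 = 15.99, so [stock] = 0.2003 x 15.99 = 3.20 M.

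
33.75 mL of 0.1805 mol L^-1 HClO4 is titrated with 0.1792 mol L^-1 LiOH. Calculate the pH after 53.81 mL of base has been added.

n(acid) = 0.1805 x 0.03375 = 0.006092 mol; n(LiOH) added = 0.1792 x 0.05381 = 0.009643 mol.
Base is in excess by 0.009643 - 0.006092 = 0.003551 mol in a total volume of 0.08756 L.
[OH^-] = 0.003551/0.08756 = 0.04055 M, so pOH = 1.39 and pH = 14.00 - 1.39 = 12.61.

12.61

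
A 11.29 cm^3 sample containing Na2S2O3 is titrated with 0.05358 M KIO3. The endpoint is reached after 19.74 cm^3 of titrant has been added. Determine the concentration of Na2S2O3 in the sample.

0.562 M

n(KIO3) = 0.05358 x 0.01974 = 0.001058 mol.
From the balanced equation, 1 mol KIO3 reacts with 6 mol Na2S2O3, so n(Na2S2O3) = 0.001058 x 6/1 = 0.006346 mol.
[Na2S2O3] = 0.006346 / 0.01129 L = 0.562 M.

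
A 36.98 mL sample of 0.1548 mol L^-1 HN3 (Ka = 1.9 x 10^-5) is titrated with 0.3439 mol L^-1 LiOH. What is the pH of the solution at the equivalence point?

n(HN3) = 0.1548 x 0.03698 = 0.005725 mol; V(LiOH) at equivalence = 0.005725/0.3439 = 0.01665 L.
At equivalence all the acid is converted to N3-; total volume = 0.03698 + 0.01665 = 0.05363 L, so [N3-] = 0.005725/0.05363 = 0.1067 M.
Kb = Kw/Ka = 1.0e-14 / 1.9 x 10^-5 = 5.26e-10.
[OH^-] = sqrt(Kb x [N3-]) = sqrt(5.26e-10 x 0.1067) = 7.50e-6 M.
pOH = 5.13, so pH = 14.00 - 5.13 = 8.87.

8.87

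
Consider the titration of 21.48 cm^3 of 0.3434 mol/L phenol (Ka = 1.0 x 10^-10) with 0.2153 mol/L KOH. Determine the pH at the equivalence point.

n(C6H5OH) = 0.3434 x 0.02148 = 0.007376 mol; V(KOH) at equivalence = 0.007376/0.2153 = 0.03426 L.
At equivalence all the acid is converted to C6H5O-; total volume = 0.02148 + 0.03426 = 0.05574 L, so [C6H5O-] = 0.007376/0.05574 = 0.1323 M.
Kb = Kw/Ka = 1.0e-14 / 1.0 x 10^-10 = 0.000100.
[OH^-] = sqrt(Kb x [C6H5O-]) = sqrt(0.000100 x 0.1323) = 0.00364 M.
pOH = 2.44, so pH = 14.00 - 2.44 = 11.56.

11.56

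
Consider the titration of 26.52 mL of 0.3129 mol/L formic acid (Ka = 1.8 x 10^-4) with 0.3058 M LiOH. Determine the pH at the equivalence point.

8.47

n(HCOOH) = 0.3129 x 0.02652 = 0.008298 mol; V(LiOH) at equivalence = 0.008298/0.3058 = 0.02714 L.
At equivalence all the acid is converted to HCOO-; total volume = 0.02652 + 0.02714 = 0.05366 L, so [HCOO-] = 0.008298/0.05366 = 0.1547 M.
Kb = Kw/Ka = 1.0e-14 / 1.8 x 10^-4 = 5.56e-11.
[OH^-] = sqrt(Kb x [HCOO-]) = sqrt(5.56e-11 x 0.1547) = 2.93e-6 M.
pOH = 5.53, so pH = 14.00 - 5.53 = 8.47.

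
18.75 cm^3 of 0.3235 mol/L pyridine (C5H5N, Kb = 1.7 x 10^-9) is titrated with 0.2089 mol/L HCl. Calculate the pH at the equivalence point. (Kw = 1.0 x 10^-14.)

3.06

n(C5H5N) = 0.3235 x 0.01875 = 0.006066 mol; V(HCl) at equivalence = 0.006066/0.2089 = 0.02904 L.
At equivalence the base is fully converted to C5H5NH+; total volume = 0.04779 L, so [C5H5NH+] = 0.006066/0.04779 = 0.1269 M.
Ka(C5H5NH+) = Kw/Kb = 1.0e-14 / 1.7 x 10^-9 = 5.88e-6.
[H^+] = sqrt(Ka x [C5H5NH+]) = sqrt(5.88e-6 x 0.1269) = 0.000864 M.
pH = -log(0.000864) = 3.06.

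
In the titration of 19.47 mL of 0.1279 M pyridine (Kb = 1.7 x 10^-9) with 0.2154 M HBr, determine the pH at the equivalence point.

3.16

n(C5H5N) = 0.1279 x 0.01947 = 0.002490 mol; V(HBr) at equivalence = 0.002490/0.2154 = 0.01156 L.
At equivalence the base is fully converted to C5H5NH+; total volume = 0.03103 L, so [C5H5NH+] = 0.002490/0.03103 = 0.08025 M.
Ka(C5H5NH+) = Kw/Kb = 1.0e-14 / 1.7 x 10^-9 = 5.88e-6.
[H^+] = sqrt(Ka x [C5H5NH+]) = sqrt(5.88e-6 x 0.08025) = 0.000687 M.
pH = -log(0.000687) = 3.16.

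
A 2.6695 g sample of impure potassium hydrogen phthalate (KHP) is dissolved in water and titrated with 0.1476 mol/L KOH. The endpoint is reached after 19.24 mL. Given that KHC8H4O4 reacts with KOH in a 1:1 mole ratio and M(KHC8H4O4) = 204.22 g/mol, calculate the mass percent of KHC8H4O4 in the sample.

21.7%

n(KOH) = 0.1476 x 0.01924 = 0.002840 mol.
n(KHC8H4O4) = 0.002840 / 1 = 0.002840 mol.
mass of KHC8H4O4 = 0.002840 x 204.22 = 0.5799 g.
% purity = 0.5799 / 2.6695 x 100 = 21.7%.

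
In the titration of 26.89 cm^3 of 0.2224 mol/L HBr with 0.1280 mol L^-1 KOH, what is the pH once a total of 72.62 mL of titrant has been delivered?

n(acid) = 0.2224 x 0.02689 = 0.005980 mol; n(KOH) added = 0.1280 x 0.07262 = 0.009295 mol.
Base is in excess by 0.009295 - 0.005980 = 0.003315 mol in a total volume of 0.09951 L.
[OH^-] = 0.003315/0.09951 = 0.03331 M, so pOH = 1.48 and pH = 14.00 - 1.48 = 12.52.

12.52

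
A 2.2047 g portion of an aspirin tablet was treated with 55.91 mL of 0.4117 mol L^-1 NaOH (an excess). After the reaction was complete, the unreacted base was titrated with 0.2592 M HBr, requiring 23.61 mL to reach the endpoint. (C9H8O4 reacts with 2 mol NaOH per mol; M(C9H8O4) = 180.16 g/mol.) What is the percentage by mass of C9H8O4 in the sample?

Total n(NaOH) added = 0.4117 x 0.05591 = 0.02302 mol.
n(HBr) used = 0.2592 x 0.02361 = 0.006120 mol, which equals the excess n(NaOH).
So n(NaOH) consumed by the sample = 0.02302 - 0.006120 = 0.01690 mol.
n(C9H8O4) = 0.01690 / 2 = 0.008449 mol.
mass C9H8O4 = 0.008449 x 180.16 = 1.522 g, so %C9H8O4 = 1.522/2.2047 x 100 = 69.0%.

69.0%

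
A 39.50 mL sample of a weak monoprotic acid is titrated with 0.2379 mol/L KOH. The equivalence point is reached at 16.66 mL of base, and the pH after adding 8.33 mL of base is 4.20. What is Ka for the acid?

6.3 x 10^-5

8.33 mL is half of the equivalence volume, so this is the half-equivalence point where [HA] = [A^-].
At half-equivalence pH = pKa, so pKa = 4.20.
Ka = 10^(-4.20) = 6.3 x 10^-5.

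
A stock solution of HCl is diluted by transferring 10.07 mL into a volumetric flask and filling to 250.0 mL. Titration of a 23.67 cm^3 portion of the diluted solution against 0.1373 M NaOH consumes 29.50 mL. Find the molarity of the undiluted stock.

n(NaOH) = 0.1373 x 0.02950 = 0.004050 mol.
n(HCl) in the aliquot = 0.004050 mol.
[diluted HCl] = 0.004050 / 0.02367 = 0.1711 M.
Dilution factor = 250.0/10.07 = 24.83, so [stock] = 0.1711 x 24.83 = 4.25 M.

4.25 M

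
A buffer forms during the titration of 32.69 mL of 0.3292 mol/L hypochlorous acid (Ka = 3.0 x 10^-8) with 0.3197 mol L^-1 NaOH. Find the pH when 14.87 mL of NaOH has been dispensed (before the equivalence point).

Initial n(HClO) = 0.3292 x 0.03269 = 0.01076 mol.
n(NaOH) added = 0.3197 x 0.01487 = 0.004754 mol, converting that many moles of HClO to ClO-.
Remaining n(HClO) = 0.006008 mol; n(ClO-) = 0.004754 mol.
By Henderson-Hasselbalch, pH = pKa + log([A^-]/[HA]) = 7.52 + log(0.004754/0.006008) = 7.52 + (-0.10) = 7.42.

7.42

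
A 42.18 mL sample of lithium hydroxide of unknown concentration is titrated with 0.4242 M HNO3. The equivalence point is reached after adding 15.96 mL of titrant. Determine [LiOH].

n(HNO3) delivered = 0.4242 x 0.01596 = 0.006770 mol.
For a 1:1 reaction, n(LiOH) = 0.006770 mol.
[LiOH] = 0.006770 mol / 0.04218 L = 0.161 M.

0.161 M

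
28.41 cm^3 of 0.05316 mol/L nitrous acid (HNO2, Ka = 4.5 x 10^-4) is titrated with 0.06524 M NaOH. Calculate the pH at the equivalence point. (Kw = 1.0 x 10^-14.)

7.91

n(HNO2) = 0.05316 x 0.02841 = 0.001510 mol; V(NaOH) at equivalence = 0.001510/0.06524 = 0.02315 L.
At equivalence all the acid is converted to NO2-; total volume = 0.02841 + 0.02315 = 0.05156 L, so [NO2-] = 0.001510/0.05156 = 0.02929 M.
Kb = Kw/Ka = 1.0e-14 / 4.5 x 10^-4 = 2.22e-11.
[OH^-] = sqrt(Kb x [NO2-]) = sqrt(2.22e-11 x 0.02929) = 8.07e-7 M.
pOH = 6.09, so pH = 14.00 - 6.09 = 7.91.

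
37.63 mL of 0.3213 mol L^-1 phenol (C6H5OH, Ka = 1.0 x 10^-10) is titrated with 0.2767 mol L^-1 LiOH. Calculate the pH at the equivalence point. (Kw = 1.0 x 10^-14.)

n(C6H5OH) = 0.3213 x 0.03763 = 0.01209 mol; V(LiOH) at equivalence = 0.01209/0.2767 = 0.04370 L.
At equivalence all the acid is converted to C6H5O-; total volume = 0.03763 + 0.04370 = 0.08133 L, so [C6H5O-] = 0.01209/0.08133 = 0.1487 M.
Kb = Kw/Ka = 1.0e-14 / 1.0 x 10^-10 = 0.000100.
[OH^-] = sqrt(Kb x [C6H5O-]) = sqrt(0.000100 x 0.1487) = 0.00386 M.
pOH = 2.41, so pH = 14.00 - 2.41 = 11.59.

11.59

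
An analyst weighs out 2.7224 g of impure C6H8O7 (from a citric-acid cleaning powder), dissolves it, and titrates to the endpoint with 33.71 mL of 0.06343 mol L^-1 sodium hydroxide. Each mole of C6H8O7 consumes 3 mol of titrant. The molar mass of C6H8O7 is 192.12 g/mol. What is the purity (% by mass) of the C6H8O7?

n(NaOH) = 0.06343 x 0.03371 = 0.002138 mol.
n(C6H8O7) = 0.002138 / 3 = 0.0007127 mol.
mass of C6H8O7 = 0.0007127 x 192.12 = 0.1369 g.
% purity = 0.1369 / 2.7224 x 100 = 5.03%.

5.03%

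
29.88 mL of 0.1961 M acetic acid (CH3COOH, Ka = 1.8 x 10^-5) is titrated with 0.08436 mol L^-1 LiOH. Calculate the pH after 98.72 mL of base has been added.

n(acid) = 0.1961 x 0.02988 = 0.005859 mol; n(LiOH) added = 0.08436 x 0.09872 = 0.008328 mol.
Base is in excess by 0.008328 - 0.005859 = 0.002469 mol in a total volume of 0.1286 L.
[OH^-] = 0.002469/0.1286 = 0.01920 M, so pOH = 1.72 and pH = 14.00 - 1.72 = 12.28.

12.28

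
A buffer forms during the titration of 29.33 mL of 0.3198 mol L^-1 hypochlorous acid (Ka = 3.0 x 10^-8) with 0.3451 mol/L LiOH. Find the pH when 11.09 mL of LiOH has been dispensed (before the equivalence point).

Initial n(HClO) = 0.3198 x 0.02933 = 0.009380 mol.
n(LiOH) added = 0.3451 x 0.01109 = 0.003827 mol, converting that many moles of HClO to ClO-.
Remaining n(HClO) = 0.005553 mol; n(ClO-) = 0.003827 mol.
By Henderson-Hasselbalch, pH = pKa + log([A^-]/[HA]) = 7.52 + log(0.003827/0.005553) = 7.52 + (-0.16) = 7.36.

7.36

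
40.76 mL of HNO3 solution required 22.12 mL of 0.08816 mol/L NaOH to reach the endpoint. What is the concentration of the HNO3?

n(NaOH) delivered = 0.08816 x 0.02212 = 0.001950 mol.
For a 1:1 reaction, n(HNO3) = 0.001950 mol.
[HNO3] = 0.001950 mol / 0.04076 L = 0.0478 M.

0.0478 M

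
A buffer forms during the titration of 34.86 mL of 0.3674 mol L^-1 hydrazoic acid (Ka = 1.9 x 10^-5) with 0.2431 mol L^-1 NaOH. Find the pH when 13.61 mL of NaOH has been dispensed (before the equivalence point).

Initial n(HN3) = 0.3674 x 0.03486 = 0.01281 mol.
n(NaOH) added = 0.2431 x 0.01361 = 0.003309 mol, converting that many moles of HN3 to N3-.
Remaining n(HN3) = 0.009499 mol; n(N3-) = 0.003309 mol.
By Henderson-Hasselbalch, pH = pKa + log([A^-]/[HA]) = 4.72 + log(0.003309/0.009499) = 4.72 + (-0.46) = 4.26.

4.26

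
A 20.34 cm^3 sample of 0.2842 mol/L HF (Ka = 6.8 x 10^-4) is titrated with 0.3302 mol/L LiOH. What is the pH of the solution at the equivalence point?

8.18

n(HF) = 0.2842 x 0.02034 = 0.005781 mol; V(LiOH) at equivalence = 0.005781/0.3302 = 0.01751 L.
At equivalence all the acid is converted to F-; total volume = 0.02034 + 0.01751 = 0.03785 L, so [F-] = 0.005781/0.03785 = 0.1527 M.
Kb = Kw/Ka = 1.0e-14 / 6.8 x 10^-4 = 1.47e-11.
[OH^-] = sqrt(Kb x [F-]) = sqrt(1.47e-11 x 0.1527) = 1.50e-6 M.
pOH = 5.82, so pH = 14.00 - 5.82 = 8.18.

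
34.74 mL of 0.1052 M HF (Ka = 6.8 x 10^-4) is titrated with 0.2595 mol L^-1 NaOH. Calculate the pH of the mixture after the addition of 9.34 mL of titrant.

3.46

Initial n(HF) = 0.1052 x 0.03474 = 0.003655 mol.
n(NaOH) added = 0.2595 x 0.009340 = 0.002424 mol, converting that many moles of HF to F-.
Remaining n(HF) = 0.001231 mol; n(F-) = 0.002424 mol.
By Henderson-Hasselbalch, pH = pKa + log([A^-]/[HA]) = 3.17 + log(0.002424/0.001231) = 3.17 + (+0.29) = 3.46.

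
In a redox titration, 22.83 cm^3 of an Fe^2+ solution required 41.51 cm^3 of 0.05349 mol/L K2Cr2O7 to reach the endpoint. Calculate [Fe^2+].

0.584 M

n(K2Cr2O7) = 0.05349 x 0.04151 = 0.002220 mol.
From the balanced equation, 1 mol K2Cr2O7 reacts with 6 mol Fe^2+, so n(Fe^2+) = 0.002220 x 6/1 = 0.01332 mol.
[Fe^2+] = 0.01332 / 0.02283 L = 0.584 M.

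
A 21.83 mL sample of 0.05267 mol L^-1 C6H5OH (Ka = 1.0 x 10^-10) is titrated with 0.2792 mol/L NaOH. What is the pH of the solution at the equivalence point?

n(C6H5OH) = 0.05267 x 0.02183 = 0.001150 mol; V(NaOH) at equivalence = 0.001150/0.2792 = 0.004118 L.
At equivalence all the acid is converted to C6H5O-; total volume = 0.02183 + 0.004118 = 0.02595 L, so [C6H5O-] = 0.001150/0.02595 = 0.04431 M.
Kb = Kw/Ka = 1.0e-14 / 1.0 x 10^-10 = 0.000100.
[OH^-] = sqrt(Kb x [C6H5O-]) = sqrt(0.000100 x 0.04431) = 0.00211 M.
pOH = 2.68, so pH = 14.00 - 2.68 = 11.32.

11.32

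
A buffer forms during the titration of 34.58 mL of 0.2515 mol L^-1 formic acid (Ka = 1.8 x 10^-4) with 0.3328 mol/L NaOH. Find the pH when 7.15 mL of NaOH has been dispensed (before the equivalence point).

Initial n(HCOOH) = 0.2515 x 0.03458 = 0.008697 mol.
n(NaOH) added = 0.3328 x 0.007150 = 0.002380 mol, converting that many moles of HCOOH to HCOO-.
Remaining n(HCOOH) = 0.006317 mol; n(HCOO-) = 0.002380 mol.
By Henderson-Hasselbalch, pH = pKa + log([A^-]/[HA]) = 3.74 + log(0.002380/0.006317) = 3.74 + (-0.42) = 3.32.

3.32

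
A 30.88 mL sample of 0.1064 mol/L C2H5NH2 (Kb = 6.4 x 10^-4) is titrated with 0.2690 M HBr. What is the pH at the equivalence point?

n(C2H5NH2) = 0.1064 x 0.03088 = 0.003286 mol; V(HBr) at equivalence = 0.003286/0.2690 = 0.01221 L.
At equivalence the base is fully converted to C2H5NH3+; total volume = 0.04309 L, so [C2H5NH3+] = 0.003286/0.04309 = 0.07624 M.
Ka(C2H5NH3+) = Kw/Kb = 1.0e-14 / 6.4 x 10^-4 = 1.56e-11.
[H^+] = sqrt(Ka x [C2H5NH3+]) = sqrt(1.56e-11 x 0.07624) = 1.09e-6 M.
pH = -log(1.09e-6) = 5.96.

5.96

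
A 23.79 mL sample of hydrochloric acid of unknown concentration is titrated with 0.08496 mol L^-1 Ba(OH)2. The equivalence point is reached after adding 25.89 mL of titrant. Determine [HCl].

0.185 M

n(Ba(OH)2) delivered = 0.08496 x 0.02589 = 0.002200 mol.
The reaction is 2 HCl + 1 Ba(OH)2, so n(HCl) = 0.002200 x 2/1 = 0.004399 mol.
[HCl] = 0.004399 mol / 0.02379 L = 0.185 M.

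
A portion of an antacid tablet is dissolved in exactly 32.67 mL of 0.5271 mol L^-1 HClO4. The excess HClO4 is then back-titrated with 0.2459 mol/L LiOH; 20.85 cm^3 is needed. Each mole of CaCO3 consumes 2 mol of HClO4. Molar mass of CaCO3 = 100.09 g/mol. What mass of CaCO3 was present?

Total n(HClO4) added = 0.5271 x 0.03267 = 0.01722 mol.
n(LiOH) used = 0.2459 x 0.02085 = 0.005127 mol, which equals the excess n(HClO4).
So n(HClO4) consumed by the sample = 0.01722 - 0.005127 = 0.01209 mol.
n(CaCO3) = 0.01209 / 2 = 0.006047 mol.
mass = 0.006047 mol x 100.09 g/mol = 0.605 g.

0.605 g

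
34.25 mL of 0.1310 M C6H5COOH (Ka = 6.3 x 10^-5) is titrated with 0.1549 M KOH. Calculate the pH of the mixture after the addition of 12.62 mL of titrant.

4.09

Initial n(C6H5COOH) = 0.1310 x 0.03425 = 0.004487 mol.
n(KOH) added = 0.1549 x 0.01262 = 0.001955 mol, converting that many moles of C6H5COOH to C6H5COO-.
Remaining n(C6H5COOH) = 0.002532 mol; n(C6H5COO-) = 0.001955 mol.
By Henderson-Hasselbalch, pH = pKa + log([A^-]/[HA]) = 4.20 + log(0.001955/0.002532) = 4.20 + (-0.11) = 4.09.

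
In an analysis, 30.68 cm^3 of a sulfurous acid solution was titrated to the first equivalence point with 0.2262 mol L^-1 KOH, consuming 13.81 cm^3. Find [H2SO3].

0.102 M

n(KOH) = 0.2262 x 0.01381 = 0.003124 mol.
At the first equivalence point, 1 mol OH^- react per mol H2SO3, so n(H2SO3) = 0.003124 / 1 = 0.003124 mol.
[H2SO3] = 0.003124 / 0.03068 L = 0.102 M.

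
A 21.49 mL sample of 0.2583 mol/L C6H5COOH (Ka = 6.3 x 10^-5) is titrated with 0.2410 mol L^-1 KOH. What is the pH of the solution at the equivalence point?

8.65

n(C6H5COOH) = 0.2583 x 0.02149 = 0.005551 mol; V(KOH) at equivalence = 0.005551/0.2410 = 0.02303 L.
At equivalence all the acid is converted to C6H5COO-; total volume = 0.02149 + 0.02303 = 0.04452 L, so [C6H5COO-] = 0.005551/0.04452 = 0.1247 M.
Kb = Kw/Ka = 1.0e-14 / 6.3 x 10^-5 = 1.59e-10.
[OH^-] = sqrt(Kb x [C6H5COO-]) = sqrt(1.59e-10 x 0.1247) = 4.45e-6 M.
pOH = 5.35, so pH = 14.00 - 5.35 = 8.65.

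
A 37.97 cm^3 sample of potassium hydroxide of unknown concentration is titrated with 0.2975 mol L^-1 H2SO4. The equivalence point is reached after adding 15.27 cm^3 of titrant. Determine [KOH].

0.239 M

n(H2SO4) delivered = 0.2975 x 0.01527 = 0.004543 mol.
The reaction is 2 KOH + 1 H2SO4, so n(KOH) = 0.004543 x 2/1 = 0.009086 mol.
[KOH] = 0.009086 mol / 0.03797 L = 0.239 M.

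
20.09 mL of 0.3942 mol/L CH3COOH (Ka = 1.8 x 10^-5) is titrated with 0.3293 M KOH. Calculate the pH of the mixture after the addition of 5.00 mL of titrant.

4.16

Initial n(CH3COOH) = 0.3942 x 0.02009 = 0.007919 mol.
n(KOH) added = 0.3293 x 0.005000 = 0.001646 mol, converting that many moles of CH3COOH to CH3COO-.
Remaining n(CH3COOH) = 0.006273 mol; n(CH3COO-) = 0.001646 mol.
By Henderson-Hasselbalch, pH = pKa + log([A^-]/[HA]) = 4.74 + log(0.001646/0.006273) = 4.74 + (-0.58) = 4.16.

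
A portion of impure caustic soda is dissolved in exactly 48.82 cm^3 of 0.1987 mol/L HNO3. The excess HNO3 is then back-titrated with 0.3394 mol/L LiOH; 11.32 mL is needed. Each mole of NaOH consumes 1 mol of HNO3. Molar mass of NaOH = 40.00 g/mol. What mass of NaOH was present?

0.234 g

Total n(HNO3) added = 0.1987 x 0.04882 = 0.009701 mol.
n(LiOH) used = 0.3394 x 0.01132 = 0.003842 mol, which equals the excess n(HNO3).
So n(HNO3) consumed by the sample = 0.009701 - 0.003842 = 0.005859 mol.
n(NaOH) = 0.005859 / 1 = 0.005859 mol.
mass = 0.005859 mol x 40.00 g/mol = 0.234 g.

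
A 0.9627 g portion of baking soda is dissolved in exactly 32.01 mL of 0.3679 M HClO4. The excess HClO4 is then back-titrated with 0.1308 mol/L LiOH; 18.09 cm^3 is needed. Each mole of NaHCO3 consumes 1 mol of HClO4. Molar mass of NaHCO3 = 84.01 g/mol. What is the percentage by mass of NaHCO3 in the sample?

82.1%

Total n(HClO4) added = 0.3679 x 0.03201 = 0.01178 mol.
n(LiOH) used = 0.1308 x 0.01809 = 0.002366 mol, which equals the excess n(HClO4).
So n(HClO4) consumed by the sample = 0.01178 - 0.002366 = 0.009410 mol.
n(NaHCO3) = 0.009410 / 1 = 0.009410 mol.
mass NaHCO3 = 0.009410 x 84.01 = 0.7906 g, so %NaHCO3 = 0.7906/0.9627 x 100 = 82.1%.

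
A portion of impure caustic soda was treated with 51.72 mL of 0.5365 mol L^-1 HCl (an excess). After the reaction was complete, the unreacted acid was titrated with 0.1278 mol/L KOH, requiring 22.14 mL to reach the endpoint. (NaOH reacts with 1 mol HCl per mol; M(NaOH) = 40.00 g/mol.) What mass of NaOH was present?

Total n(HCl) added = 0.5365 x 0.05172 = 0.02775 mol.
n(KOH) used = 0.1278 x 0.02214 = 0.002829 mol, which equals the excess n(HCl).
So n(HCl) consumed by the sample = 0.02775 - 0.002829 = 0.02492 mol.
n(NaOH) = 0.02492 / 1 = 0.02492 mol.
mass = 0.02492 mol x 40.00 g/mol = 0.997 g.

0.997 g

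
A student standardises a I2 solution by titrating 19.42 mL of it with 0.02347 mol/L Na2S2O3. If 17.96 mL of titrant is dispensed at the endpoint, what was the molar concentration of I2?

0.0109 M

n(Na2S2O3) = 0.02347 x 0.01796 = 0.0004215 mol.
From the balanced equation, 2 mol Na2S2O3 reacts with 1 mol I2, so n(I2) = 0.0004215 x 1/2 = 0.0002108 mol.
[I2] = 0.0002108 / 0.01942 L = 0.0109 M.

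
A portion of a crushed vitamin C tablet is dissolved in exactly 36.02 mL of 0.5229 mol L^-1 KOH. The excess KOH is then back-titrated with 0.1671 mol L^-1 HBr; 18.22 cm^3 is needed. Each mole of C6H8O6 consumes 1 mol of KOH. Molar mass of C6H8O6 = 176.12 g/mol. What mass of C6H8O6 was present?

Total n(KOH) added = 0.5229 x 0.03602 = 0.01883 mol.
n(HBr) used = 0.1671 x 0.01822 = 0.003045 mol, which equals the excess n(KOH).
So n(KOH) consumed by the sample = 0.01883 - 0.003045 = 0.01579 mol.
n(C6H8O6) = 0.01579 / 1 = 0.01579 mol.
mass = 0.01579 mol x 176.12 g/mol = 2.78 g.

2.78 g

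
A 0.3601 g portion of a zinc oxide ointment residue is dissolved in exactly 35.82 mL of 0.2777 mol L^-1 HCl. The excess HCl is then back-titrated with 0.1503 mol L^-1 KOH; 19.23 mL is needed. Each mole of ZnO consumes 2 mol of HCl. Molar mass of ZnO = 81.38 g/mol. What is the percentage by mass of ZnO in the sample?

Total n(HCl) added = 0.2777 x 0.03582 = 0.009947 mol.
n(KOH) used = 0.1503 x 0.01923 = 0.002890 mol, which equals the excess n(HCl).
So n(HCl) consumed by the sample = 0.009947 - 0.002890 = 0.007057 mol.
n(ZnO) = 0.007057 / 2 = 0.003528 mol.
mass ZnO = 0.003528 x 81.38 = 0.2871 g, so %ZnO = 0.2871/0.3601 x 100 = 79.7%.

79.7%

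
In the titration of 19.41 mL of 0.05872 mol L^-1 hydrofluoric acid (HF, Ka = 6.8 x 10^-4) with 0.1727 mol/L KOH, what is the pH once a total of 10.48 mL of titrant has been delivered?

n(acid) = 0.05872 x 0.01941 = 0.001140 mol; n(KOH) added = 0.1727 x 0.01048 = 0.001810 mol.
Base is in excess by 0.001810 - 0.001140 = 0.0006701 mol in a total volume of 0.02989 L.
[OH^-] = 0.0006701/0.02989 = 0.02242 M, so pOH = 1.65 and pH = 14.00 - 1.65 = 12.35.

12.35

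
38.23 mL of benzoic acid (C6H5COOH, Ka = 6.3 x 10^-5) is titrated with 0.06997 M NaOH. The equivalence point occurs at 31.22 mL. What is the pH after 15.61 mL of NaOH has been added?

15.61 mL is exactly half the equivalence volume (31.22/2), i.e. the half-equivalence point.
There, n(HA) = n(A^-), so pH = pKa = -log(6.3 x 10^-5) = 4.20.

4.20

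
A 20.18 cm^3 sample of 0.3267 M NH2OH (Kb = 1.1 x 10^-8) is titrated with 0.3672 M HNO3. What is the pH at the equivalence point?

n(NH2OH) = 0.3267 x 0.02018 = 0.006593 mol; V(HNO3) at equivalence = 0.006593/0.3672 = 0.01795 L.
At equivalence the base is fully converted to NH3OH+; total volume = 0.03813 L, so [NH3OH+] = 0.006593/0.03813 = 0.1729 M.
Ka(NH3OH+) = Kw/Kb = 1.0e-14 / 1.1 x 10^-8 = 9.09e-7.
[H^+] = sqrt(Ka x [NH3OH+]) = sqrt(9.09e-7 x 0.1729) = 0.000396 M.
pH = -log(0.000396) = 3.40.

3.40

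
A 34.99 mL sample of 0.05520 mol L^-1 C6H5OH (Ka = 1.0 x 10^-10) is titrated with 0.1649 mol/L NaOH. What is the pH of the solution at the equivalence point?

11.31

n(C6H5OH) = 0.05520 x 0.03499 = 0.001931 mol; V(NaOH) at equivalence = 0.001931/0.1649 = 0.01171 L.
At equivalence all the acid is converted to C6H5O-; total volume = 0.03499 + 0.01171 = 0.04670 L, so [C6H5O-] = 0.001931/0.04670 = 0.04136 M.
Kb = Kw/Ka = 1.0e-14 / 1.0 x 10^-10 = 0.000100.
[OH^-] = sqrt(Kb x [C6H5O-]) = sqrt(0.000100 x 0.04136) = 0.00203 M.
pOH = 2.69, so pH = 14.00 - 2.69 = 11.31.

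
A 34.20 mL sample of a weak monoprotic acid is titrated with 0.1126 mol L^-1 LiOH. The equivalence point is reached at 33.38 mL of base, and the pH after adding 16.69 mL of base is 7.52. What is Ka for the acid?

16.69 mL is half of the equivalence volume, so this is the half-equivalence point where [HA] = [A^-].
At half-equivalence pH = pKa, so pKa = 7.52.
Ka = 10^(-7.52) = 3.0 x 10^-8.

3.0 x 10^-8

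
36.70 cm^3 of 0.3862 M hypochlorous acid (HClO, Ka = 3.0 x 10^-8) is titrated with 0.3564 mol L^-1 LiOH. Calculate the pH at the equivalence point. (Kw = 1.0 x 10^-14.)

n(HClO) = 0.3862 x 0.03670 = 0.01417 mol; V(LiOH) at equivalence = 0.01417/0.3564 = 0.03977 L.
At equivalence all the acid is converted to ClO-; total volume = 0.03670 + 0.03977 = 0.07647 L, so [ClO-] = 0.01417/0.07647 = 0.1854 M.
Kb = Kw/Ka = 1.0e-14 / 3.0 x 10^-8 = 3.33e-7.
[OH^-] = sqrt(Kb x [ClO-]) = sqrt(3.33e-7 x 0.1854) = 0.000249 M.
pOH = 3.60, so pH = 14.00 - 3.60 = 10.40.

10.40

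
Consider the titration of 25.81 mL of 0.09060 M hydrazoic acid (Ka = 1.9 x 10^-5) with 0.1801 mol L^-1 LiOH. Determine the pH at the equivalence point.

n(HN3) = 0.09060 x 0.02581 = 0.002338 mol; V(LiOH) at equivalence = 0.002338/0.1801 = 0.01298 L.
At equivalence all the acid is converted to N3-; total volume = 0.02581 + 0.01298 = 0.03879 L, so [N3-] = 0.002338/0.03879 = 0.06028 M.
Kb = Kw/Ka = 1.0e-14 / 1.9 x 10^-5 = 5.26e-10.
[OH^-] = sqrt(Kb x [N3-]) = sqrt(5.26e-10 x 0.06028) = 5.63e-6 M.
pOH = 5.25, so pH = 14.00 - 5.25 = 8.75.

8.75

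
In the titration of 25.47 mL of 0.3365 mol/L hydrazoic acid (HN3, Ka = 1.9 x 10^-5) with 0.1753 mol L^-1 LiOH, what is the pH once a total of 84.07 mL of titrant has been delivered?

n(acid) = 0.3365 x 0.02547 = 0.008571 mol; n(LiOH) added = 0.1753 x 0.08407 = 0.01474 mol.
Base is in excess by 0.01474 - 0.008571 = 0.006167 mol in a total volume of 0.1095 L.
[OH^-] = 0.006167/0.1095 = 0.05630 M, so pOH = 1.25 and pH = 14.00 - 1.25 = 12.75.

12.75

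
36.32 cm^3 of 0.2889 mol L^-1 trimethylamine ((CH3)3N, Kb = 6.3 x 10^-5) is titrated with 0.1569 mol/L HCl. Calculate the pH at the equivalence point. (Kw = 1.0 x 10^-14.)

n((CH3)3N) = 0.2889 x 0.03632 = 0.01049 mol; V(HCl) at equivalence = 0.01049/0.1569 = 0.06688 L.
At equivalence the base is fully converted to (CH3)3NH+; total volume = 0.1032 L, so [(CH3)3NH+] = 0.01049/0.1032 = 0.1017 M.
Ka((CH3)3NH+) = Kw/Kb = 1.0e-14 / 6.3 x 10^-5 = 1.59e-10.
[H^+] = sqrt(Ka x [(CH3)3NH+]) = sqrt(1.59e-10 x 0.1017) = 4.02e-6 M.
pH = -log(4.02e-6) = 5.40.

5.40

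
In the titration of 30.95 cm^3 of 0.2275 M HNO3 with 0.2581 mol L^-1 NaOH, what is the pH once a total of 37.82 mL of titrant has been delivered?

12.60

n(acid) = 0.2275 x 0.03095 = 0.007041 mol; n(NaOH) added = 0.2581 x 0.03782 = 0.009761 mol.
Base is in excess by 0.009761 - 0.007041 = 0.002720 mol in a total volume of 0.06877 L.
[OH^-] = 0.002720/0.06877 = 0.03956 M, so pOH = 1.40 and pH = 14.00 - 1.40 = 12.60.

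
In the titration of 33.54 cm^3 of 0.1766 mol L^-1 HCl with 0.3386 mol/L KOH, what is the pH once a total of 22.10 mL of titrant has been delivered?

n(acid) = 0.1766 x 0.03354 = 0.005923 mol; n(KOH) added = 0.3386 x 0.02210 = 0.007483 mol.
Base is in excess by 0.007483 - 0.005923 = 0.001560 mol in a total volume of 0.05564 L.
[OH^-] = 0.001560/0.05564 = 0.02804 M, so pOH = 1.55 and pH = 14.00 - 1.55 = 12.45.

12.45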